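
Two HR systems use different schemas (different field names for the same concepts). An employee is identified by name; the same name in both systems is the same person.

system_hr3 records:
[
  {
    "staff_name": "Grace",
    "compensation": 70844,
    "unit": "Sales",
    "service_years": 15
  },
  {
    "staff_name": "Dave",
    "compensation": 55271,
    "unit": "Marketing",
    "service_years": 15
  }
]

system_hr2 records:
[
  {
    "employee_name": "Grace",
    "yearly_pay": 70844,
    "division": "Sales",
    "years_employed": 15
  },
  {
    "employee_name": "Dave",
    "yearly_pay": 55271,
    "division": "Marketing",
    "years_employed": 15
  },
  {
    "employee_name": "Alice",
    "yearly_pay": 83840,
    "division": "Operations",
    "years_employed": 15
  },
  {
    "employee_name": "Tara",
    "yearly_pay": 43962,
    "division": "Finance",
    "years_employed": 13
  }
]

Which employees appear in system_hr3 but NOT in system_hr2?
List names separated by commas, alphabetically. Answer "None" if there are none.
None

Schema mapping: "staff_name" (system_hr3) = "employee_name" (system_hr2) = employee name

Names in system_hr3: ['Dave', 'Grace']
Names in system_hr2: ['Alice', 'Dave', 'Grace', 'Tara']

In system_hr3 but not system_hr2: None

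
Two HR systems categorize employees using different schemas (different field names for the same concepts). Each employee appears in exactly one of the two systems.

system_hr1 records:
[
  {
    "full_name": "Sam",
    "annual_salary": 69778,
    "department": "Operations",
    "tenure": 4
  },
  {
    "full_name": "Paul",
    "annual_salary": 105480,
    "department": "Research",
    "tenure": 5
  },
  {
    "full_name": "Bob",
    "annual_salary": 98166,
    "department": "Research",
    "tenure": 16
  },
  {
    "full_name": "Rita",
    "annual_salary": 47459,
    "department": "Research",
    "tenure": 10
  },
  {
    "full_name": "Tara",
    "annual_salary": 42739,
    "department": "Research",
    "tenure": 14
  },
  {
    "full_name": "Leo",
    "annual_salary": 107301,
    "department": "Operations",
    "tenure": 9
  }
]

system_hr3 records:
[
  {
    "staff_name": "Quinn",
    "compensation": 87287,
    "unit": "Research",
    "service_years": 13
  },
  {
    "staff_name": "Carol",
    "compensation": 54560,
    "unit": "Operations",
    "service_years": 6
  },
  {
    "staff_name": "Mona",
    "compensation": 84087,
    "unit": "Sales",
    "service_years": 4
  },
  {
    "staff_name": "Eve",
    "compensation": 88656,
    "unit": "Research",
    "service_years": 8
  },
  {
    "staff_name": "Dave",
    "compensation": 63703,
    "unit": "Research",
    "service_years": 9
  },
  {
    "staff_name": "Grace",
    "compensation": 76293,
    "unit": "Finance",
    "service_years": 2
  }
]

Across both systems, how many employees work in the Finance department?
1

Schema mapping: "department" (system_hr1) = "unit" (system_hr3) = department

Finance employees in system_hr1: 0
Finance employees in system_hr3: 1

Total in Finance: 0 + 1 = 1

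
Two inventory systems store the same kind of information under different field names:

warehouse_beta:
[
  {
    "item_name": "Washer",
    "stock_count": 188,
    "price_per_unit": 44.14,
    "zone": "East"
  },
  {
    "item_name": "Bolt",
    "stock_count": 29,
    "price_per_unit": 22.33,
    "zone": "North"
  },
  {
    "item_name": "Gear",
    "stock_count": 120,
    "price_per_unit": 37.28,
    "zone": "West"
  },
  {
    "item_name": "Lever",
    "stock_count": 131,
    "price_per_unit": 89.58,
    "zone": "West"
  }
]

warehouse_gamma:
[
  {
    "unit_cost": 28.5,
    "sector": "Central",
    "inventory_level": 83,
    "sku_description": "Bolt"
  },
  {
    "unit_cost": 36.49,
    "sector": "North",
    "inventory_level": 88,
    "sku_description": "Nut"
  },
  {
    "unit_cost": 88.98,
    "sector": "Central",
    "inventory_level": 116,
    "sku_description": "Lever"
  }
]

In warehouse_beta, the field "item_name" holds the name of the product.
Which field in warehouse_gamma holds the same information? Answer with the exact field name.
sku_description

In warehouse_beta, "item_name" holds the name of the product.
The fields in warehouse_gamma are: "unit_cost", "sector", "inventory_level", "sku_description".
"sku_description" is the match: the name refers to the same concept and its values are product-name strings (e.g. 'Bolt', 'Lever').
The other fields ("unit_cost", "sector", "inventory_level") hold different kinds of data.

So "item_name" in warehouse_beta corresponds to "sku_description" in warehouse_gamma.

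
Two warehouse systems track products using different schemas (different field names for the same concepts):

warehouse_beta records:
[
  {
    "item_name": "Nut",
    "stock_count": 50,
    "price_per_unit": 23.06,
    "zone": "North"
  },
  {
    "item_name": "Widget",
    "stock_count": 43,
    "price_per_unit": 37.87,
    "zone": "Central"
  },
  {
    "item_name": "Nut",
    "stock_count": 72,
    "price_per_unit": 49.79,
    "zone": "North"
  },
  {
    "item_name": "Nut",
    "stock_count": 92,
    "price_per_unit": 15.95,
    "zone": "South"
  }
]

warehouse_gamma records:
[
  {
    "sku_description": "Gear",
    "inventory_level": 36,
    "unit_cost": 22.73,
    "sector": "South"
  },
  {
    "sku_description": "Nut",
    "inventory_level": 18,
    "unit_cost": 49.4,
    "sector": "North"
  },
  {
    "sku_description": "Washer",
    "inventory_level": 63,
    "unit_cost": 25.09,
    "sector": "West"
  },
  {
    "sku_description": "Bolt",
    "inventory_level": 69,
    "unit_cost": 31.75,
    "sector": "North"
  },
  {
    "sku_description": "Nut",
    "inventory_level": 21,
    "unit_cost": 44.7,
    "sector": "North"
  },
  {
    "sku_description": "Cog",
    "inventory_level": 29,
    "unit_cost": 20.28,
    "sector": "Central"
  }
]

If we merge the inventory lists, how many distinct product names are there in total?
6

Schema mapping: "item_name" (warehouse_beta) = "sku_description" (warehouse_gamma) = product name

Products in warehouse_beta: ['Nut', 'Widget']
Products in warehouse_gamma: ['Bolt', 'Cog', 'Gear', 'Nut', 'Washer']

Union (unique products): ['Bolt', 'Cog', 'Gear', 'Nut', 'Washer', 'Widget']
Count: 6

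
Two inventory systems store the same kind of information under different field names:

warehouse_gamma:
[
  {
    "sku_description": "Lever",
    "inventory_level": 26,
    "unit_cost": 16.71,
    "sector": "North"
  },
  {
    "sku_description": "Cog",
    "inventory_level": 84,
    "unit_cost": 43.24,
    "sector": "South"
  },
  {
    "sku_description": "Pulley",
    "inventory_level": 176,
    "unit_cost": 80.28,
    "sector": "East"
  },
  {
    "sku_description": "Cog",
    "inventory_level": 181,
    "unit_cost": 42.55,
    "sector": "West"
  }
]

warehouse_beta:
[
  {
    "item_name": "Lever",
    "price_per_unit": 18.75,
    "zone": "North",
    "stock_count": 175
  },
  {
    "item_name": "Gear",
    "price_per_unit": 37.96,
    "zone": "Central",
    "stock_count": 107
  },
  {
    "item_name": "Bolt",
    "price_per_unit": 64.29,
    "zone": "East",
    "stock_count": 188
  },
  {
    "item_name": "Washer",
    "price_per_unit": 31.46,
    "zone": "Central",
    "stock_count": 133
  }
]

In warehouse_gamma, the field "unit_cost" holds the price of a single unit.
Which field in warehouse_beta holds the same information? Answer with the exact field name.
price_per_unit

In warehouse_gamma, "unit_cost" holds the price of a single unit.
The fields in warehouse_beta are: "item_name", "price_per_unit", "zone", "stock_count".
"price_per_unit" is the match: the name refers to the same concept and its values are decimal currency amounts (e.g. 18.75, 37.96).
The other fields ("item_name", "zone", "stock_count") hold different kinds of data.

So "unit_cost" in warehouse_gamma corresponds to "price_per_unit" in warehouse_beta.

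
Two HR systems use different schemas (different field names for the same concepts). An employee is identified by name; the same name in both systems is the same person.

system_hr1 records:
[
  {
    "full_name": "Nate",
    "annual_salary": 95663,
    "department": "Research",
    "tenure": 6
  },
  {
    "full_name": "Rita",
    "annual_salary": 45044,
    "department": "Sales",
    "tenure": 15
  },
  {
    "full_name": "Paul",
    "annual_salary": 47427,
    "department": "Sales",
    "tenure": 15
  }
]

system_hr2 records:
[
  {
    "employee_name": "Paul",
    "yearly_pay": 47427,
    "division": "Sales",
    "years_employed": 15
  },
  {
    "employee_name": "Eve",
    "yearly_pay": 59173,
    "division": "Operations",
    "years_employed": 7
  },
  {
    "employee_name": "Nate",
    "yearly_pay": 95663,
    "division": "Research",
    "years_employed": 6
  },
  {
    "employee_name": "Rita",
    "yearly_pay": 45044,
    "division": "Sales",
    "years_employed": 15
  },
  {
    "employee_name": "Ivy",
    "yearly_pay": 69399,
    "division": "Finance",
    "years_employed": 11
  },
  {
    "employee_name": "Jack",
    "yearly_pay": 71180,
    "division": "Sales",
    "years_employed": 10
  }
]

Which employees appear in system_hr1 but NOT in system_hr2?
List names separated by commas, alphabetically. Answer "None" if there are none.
None

Schema mapping: "full_name" (system_hr1) = "employee_name" (system_hr2) = employee name

Names in system_hr1: ['Nate', 'Paul', 'Rita']
Names in system_hr2: ['Eve', 'Ivy', 'Jack', 'Nate', 'Paul', 'Rita']

In system_hr1 but not system_hr2: None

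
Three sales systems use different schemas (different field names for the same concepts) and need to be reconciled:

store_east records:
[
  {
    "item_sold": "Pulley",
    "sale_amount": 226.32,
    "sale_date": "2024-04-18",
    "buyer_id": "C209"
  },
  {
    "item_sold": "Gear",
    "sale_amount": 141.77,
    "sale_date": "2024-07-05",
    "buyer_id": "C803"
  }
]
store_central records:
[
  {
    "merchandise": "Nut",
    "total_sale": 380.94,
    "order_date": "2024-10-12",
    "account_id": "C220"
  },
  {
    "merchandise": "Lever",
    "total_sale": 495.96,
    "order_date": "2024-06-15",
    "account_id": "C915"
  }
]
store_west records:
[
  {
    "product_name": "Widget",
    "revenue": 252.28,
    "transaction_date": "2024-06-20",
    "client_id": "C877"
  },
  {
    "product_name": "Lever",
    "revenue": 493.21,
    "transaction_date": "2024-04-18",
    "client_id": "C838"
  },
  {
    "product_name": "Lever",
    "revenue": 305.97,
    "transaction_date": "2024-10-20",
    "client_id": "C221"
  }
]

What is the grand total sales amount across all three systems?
2296.45

Schema reconciliation - all amount fields map to sale amount:

store_east (sale_amount): 368.09
store_central (total_sale): 876.9
store_west (revenue): 1051.46

Grand total: 2296.45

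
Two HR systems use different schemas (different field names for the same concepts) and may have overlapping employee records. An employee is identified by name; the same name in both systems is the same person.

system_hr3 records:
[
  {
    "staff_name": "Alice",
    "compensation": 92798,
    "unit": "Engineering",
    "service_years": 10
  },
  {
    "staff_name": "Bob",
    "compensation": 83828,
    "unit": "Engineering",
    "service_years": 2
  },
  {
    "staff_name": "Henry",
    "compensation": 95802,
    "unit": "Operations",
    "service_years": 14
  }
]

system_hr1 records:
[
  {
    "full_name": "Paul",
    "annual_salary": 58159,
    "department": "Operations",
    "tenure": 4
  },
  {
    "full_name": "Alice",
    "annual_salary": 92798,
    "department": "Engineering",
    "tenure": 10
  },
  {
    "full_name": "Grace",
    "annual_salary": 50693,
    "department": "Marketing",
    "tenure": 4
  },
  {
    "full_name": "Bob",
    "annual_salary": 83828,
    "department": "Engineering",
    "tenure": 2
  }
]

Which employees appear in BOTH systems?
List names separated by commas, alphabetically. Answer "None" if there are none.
Alice, Bob

Schema mapping: "staff_name" (system_hr3) = "full_name" (system_hr1) = employee name

Names in system_hr3: ['Alice', 'Bob', 'Henry']
Names in system_hr1: ['Alice', 'Bob', 'Grace', 'Paul']

Intersection: ['Alice', 'Bob']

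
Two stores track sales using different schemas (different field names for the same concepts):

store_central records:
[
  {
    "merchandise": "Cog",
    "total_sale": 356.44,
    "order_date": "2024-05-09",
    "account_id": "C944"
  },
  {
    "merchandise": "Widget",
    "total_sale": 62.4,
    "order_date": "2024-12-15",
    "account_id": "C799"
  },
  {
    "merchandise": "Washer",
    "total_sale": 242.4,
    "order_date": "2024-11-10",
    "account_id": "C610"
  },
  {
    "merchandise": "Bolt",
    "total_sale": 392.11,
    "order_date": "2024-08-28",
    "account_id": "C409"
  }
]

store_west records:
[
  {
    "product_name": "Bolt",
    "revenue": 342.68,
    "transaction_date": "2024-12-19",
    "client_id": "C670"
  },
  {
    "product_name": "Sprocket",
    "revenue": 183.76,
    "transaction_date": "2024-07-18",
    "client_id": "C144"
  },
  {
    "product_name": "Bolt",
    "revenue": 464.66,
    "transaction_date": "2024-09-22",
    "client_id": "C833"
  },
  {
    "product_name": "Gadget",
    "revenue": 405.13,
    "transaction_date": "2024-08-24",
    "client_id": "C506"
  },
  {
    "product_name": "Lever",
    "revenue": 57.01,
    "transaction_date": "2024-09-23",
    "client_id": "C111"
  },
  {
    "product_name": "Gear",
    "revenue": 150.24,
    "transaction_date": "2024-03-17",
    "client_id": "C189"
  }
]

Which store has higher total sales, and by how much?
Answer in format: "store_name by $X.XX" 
store_west by $550.13

Schema mapping: "total_sale" (store_central) = "revenue" (store_west) = sale amount

Total for store_central: 1053.35
Total for store_west: 1603.48

Difference: |1053.35 - 1603.48| = 550.13
store_west has higher sales by $550.13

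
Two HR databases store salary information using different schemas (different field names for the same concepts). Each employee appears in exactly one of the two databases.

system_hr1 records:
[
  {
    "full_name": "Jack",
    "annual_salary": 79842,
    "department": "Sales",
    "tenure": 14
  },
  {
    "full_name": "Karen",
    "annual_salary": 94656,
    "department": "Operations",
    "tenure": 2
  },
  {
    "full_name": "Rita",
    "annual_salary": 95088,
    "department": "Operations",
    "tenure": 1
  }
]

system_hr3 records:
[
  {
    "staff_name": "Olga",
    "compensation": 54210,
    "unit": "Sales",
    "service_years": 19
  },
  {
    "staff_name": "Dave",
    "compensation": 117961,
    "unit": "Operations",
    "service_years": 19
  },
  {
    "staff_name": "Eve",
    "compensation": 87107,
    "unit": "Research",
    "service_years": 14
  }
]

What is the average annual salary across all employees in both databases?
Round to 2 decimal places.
88144.00

Schema mapping: "annual_salary" (system_hr1) = "compensation" (system_hr3) = annual salary

All salaries: [79842, 94656, 95088, 54210, 117961, 87107]
Sum: 528864
Count: 6
Average: 528864 / 6 = 88144.00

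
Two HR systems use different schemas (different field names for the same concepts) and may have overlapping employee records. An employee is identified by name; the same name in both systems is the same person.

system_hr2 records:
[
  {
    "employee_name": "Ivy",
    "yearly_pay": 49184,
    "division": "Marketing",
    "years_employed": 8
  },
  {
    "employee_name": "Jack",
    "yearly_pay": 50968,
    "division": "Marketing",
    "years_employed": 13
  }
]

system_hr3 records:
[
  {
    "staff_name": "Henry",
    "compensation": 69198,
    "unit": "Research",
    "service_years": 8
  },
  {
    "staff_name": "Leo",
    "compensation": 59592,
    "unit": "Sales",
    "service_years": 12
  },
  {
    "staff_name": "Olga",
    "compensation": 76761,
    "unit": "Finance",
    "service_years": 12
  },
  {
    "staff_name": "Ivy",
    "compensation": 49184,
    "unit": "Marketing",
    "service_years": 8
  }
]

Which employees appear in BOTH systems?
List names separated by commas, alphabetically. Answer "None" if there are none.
Ivy

Schema mapping: "employee_name" (system_hr2) = "staff_name" (system_hr3) = employee name

Names in system_hr2: ['Ivy', 'Jack']
Names in system_hr3: ['Henry', 'Ivy', 'Leo', 'Olga']

Intersection: ['Ivy']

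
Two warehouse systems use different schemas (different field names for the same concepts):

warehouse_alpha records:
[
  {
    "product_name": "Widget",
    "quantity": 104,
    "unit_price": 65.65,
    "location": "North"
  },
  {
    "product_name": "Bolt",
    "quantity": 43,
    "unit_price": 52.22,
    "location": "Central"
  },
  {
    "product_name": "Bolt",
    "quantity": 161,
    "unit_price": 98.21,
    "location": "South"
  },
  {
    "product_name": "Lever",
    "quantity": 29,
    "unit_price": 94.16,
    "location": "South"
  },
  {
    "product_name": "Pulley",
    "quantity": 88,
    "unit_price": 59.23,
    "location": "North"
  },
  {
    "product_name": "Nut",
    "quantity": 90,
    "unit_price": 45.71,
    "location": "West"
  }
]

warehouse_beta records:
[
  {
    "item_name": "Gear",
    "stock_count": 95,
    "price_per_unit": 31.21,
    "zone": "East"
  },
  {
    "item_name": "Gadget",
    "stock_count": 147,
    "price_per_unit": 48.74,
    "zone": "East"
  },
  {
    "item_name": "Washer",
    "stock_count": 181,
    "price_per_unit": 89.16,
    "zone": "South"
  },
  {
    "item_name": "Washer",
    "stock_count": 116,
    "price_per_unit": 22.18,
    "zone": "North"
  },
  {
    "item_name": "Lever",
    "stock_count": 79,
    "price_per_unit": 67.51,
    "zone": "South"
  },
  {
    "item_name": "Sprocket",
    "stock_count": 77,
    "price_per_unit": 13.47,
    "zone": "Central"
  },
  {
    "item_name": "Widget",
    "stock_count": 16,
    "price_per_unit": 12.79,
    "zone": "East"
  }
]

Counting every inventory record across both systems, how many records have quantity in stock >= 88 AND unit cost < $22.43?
1

Schema mappings:
- "quantity" (warehouse_alpha) = "stock_count" (warehouse_beta) = quantity
- "unit_price" (warehouse_alpha) = "price_per_unit" (warehouse_beta) = unit cost

Records meeting both conditions in warehouse_alpha: 0
Records meeting both conditions in warehouse_beta: 1

Total: 0 + 1 = 1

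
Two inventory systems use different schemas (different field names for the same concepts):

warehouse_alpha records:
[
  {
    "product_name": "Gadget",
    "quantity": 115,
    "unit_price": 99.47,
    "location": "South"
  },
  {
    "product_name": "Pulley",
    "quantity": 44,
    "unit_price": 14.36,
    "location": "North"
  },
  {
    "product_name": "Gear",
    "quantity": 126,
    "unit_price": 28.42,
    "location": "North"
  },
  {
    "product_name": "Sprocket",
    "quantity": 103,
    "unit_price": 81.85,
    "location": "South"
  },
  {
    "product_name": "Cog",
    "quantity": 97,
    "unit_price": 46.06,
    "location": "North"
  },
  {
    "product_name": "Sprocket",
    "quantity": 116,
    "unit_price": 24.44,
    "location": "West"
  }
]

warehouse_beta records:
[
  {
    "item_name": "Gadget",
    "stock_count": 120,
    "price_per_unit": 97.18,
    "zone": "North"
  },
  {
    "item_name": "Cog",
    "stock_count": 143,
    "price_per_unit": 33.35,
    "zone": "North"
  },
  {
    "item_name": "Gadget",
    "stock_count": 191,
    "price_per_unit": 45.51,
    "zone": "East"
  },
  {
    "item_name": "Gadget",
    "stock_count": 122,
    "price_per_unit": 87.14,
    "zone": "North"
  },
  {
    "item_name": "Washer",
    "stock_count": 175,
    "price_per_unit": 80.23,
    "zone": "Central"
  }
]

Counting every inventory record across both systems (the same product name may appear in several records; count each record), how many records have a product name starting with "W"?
1

Schema mapping: "product_name" (warehouse_alpha) = "item_name" (warehouse_beta) = product name

Records with product name starting with "W" in warehouse_alpha: 0
Records with product name starting with "W" in warehouse_beta: 1

Total: 0 + 1 = 1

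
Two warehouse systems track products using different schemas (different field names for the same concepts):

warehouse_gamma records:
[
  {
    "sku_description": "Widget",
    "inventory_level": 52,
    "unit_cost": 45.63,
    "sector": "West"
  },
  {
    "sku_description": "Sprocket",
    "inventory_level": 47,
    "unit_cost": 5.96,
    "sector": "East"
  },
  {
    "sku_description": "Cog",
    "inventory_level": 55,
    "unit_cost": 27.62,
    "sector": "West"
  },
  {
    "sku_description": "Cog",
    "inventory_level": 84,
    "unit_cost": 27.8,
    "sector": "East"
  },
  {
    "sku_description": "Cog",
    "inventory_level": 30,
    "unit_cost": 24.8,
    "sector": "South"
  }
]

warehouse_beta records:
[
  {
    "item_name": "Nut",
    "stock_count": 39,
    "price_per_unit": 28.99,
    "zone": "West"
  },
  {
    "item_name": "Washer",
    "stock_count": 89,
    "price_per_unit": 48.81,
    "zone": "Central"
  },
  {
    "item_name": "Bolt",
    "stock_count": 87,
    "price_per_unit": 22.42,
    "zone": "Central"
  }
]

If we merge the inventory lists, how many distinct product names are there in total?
6

Schema mapping: "sku_description" (warehouse_gamma) = "item_name" (warehouse_beta) = product name

Products in warehouse_gamma: ['Cog', 'Sprocket', 'Widget']
Products in warehouse_beta: ['Bolt', 'Nut', 'Washer']

Union (unique products): ['Bolt', 'Cog', 'Nut', 'Sprocket', 'Washer', 'Widget']
Count: 6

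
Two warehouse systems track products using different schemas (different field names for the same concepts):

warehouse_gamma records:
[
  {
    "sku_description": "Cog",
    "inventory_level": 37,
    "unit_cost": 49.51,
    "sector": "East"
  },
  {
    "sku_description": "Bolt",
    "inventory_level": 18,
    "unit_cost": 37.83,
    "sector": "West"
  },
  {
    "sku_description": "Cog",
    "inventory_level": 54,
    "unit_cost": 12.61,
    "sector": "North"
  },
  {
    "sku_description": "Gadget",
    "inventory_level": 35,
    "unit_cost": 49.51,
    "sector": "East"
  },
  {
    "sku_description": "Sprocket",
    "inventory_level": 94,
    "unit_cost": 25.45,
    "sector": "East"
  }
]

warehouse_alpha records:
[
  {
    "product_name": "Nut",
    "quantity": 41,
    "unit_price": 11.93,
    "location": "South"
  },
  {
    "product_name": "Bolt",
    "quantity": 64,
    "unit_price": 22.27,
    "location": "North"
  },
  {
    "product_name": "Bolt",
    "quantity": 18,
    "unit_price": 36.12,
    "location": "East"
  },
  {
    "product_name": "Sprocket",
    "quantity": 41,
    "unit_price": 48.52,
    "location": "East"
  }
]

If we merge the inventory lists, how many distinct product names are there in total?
5

Schema mapping: "sku_description" (warehouse_gamma) = "product_name" (warehouse_alpha) = product name

Products in warehouse_gamma: ['Bolt', 'Cog', 'Gadget', 'Sprocket']
Products in warehouse_alpha: ['Bolt', 'Nut', 'Sprocket']

Union (unique products): ['Bolt', 'Cog', 'Gadget', 'Nut', 'Sprocket']
Count: 5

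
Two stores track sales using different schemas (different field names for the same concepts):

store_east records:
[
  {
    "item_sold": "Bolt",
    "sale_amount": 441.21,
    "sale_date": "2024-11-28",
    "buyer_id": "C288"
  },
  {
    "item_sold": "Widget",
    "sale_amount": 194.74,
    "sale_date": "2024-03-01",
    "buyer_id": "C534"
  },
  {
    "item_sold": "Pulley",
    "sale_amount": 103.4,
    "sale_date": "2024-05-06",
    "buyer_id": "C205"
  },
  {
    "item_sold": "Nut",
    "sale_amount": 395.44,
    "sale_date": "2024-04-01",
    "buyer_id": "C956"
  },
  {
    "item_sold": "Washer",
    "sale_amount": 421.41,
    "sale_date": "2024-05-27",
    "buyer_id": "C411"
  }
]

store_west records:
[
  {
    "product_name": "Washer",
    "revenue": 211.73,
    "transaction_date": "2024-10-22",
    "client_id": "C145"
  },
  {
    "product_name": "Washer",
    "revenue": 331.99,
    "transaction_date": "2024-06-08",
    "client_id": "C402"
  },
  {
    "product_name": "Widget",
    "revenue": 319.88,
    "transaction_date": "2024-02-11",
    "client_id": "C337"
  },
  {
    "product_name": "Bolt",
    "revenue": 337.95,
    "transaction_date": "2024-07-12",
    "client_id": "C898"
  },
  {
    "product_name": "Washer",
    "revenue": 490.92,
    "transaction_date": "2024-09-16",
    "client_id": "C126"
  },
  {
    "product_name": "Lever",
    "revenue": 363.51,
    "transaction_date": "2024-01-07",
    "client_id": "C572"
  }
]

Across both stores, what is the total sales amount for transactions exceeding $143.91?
3508.78

Schema mapping: "sale_amount" (store_east) = "revenue" (store_west) = sale amount

Sum of sales > $143.91 in store_east: 1452.8
Sum of sales > $143.91 in store_west: 2055.98

Total: 1452.8 + 2055.98 = 3508.78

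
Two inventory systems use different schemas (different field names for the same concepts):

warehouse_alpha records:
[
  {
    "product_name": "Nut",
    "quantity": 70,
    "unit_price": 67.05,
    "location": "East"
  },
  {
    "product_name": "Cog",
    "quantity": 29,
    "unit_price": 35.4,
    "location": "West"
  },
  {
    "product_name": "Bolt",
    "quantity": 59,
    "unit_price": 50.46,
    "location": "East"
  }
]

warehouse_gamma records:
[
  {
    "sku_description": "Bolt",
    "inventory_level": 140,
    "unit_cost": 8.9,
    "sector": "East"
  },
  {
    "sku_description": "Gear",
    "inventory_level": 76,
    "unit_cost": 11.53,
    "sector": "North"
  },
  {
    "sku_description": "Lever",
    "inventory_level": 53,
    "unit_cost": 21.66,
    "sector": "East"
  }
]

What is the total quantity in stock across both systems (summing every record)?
427

To reconcile these schemas, identify the field holding the quantity in stock in each system:
1. In warehouse_alpha it is "quantity"
2. In warehouse_gamma it is "inventory_level"

From warehouse_alpha: 70 + 29 + 59 = 158
From warehouse_gamma: 140 + 76 + 53 = 269

Total: 158 + 269 = 427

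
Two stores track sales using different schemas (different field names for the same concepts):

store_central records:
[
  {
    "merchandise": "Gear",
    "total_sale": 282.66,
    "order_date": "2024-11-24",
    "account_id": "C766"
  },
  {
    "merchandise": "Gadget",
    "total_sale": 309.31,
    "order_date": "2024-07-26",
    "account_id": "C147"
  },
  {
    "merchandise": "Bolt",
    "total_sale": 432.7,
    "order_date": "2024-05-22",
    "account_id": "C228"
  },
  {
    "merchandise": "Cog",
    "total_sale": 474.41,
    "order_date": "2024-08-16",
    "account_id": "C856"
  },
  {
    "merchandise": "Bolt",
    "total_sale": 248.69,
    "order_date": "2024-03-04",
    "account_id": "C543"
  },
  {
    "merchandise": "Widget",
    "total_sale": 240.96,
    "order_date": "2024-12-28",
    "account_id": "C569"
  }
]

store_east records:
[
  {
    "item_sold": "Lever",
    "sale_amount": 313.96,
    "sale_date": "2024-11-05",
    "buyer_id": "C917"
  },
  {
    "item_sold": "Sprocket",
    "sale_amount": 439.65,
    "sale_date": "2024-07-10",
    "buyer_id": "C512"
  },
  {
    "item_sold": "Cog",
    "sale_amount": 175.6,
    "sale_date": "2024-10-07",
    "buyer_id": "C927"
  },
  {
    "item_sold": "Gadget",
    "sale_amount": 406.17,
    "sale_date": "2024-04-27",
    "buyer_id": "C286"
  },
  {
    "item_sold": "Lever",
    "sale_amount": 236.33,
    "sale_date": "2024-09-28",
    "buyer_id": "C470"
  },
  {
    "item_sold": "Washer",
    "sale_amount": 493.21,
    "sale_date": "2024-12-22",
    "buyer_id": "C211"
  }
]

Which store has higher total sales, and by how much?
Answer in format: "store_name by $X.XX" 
store_east by $76.19

Schema mapping: "total_sale" (store_central) = "sale_amount" (store_east) = sale amount

Total for store_central: 1988.73
Total for store_east: 2064.92

Difference: |1988.73 - 2064.92| = 76.19
store_east has higher sales by $76.19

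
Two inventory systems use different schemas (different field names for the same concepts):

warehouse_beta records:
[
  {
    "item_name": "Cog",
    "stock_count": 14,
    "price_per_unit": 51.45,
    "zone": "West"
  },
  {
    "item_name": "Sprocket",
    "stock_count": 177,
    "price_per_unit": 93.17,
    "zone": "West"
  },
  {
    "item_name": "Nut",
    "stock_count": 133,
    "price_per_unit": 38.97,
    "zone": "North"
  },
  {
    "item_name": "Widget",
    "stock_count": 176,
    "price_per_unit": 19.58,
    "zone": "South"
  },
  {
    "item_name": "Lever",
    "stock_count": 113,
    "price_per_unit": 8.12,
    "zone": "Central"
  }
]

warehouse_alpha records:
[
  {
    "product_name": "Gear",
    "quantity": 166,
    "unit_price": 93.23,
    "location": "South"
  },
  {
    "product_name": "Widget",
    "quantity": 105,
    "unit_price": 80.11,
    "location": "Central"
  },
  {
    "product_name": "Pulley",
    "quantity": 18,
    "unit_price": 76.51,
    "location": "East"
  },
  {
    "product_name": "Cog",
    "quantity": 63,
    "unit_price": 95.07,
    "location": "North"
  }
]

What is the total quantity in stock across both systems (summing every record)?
965

To reconcile these schemas, identify the field holding the quantity in stock in each system:
1. In warehouse_beta it is "stock_count"
2. In warehouse_alpha it is "quantity"

From warehouse_beta: 14 + 177 + 133 + 176 + 113 = 613
From warehouse_alpha: 166 + 105 + 18 + 63 = 352

Total: 613 + 352 = 965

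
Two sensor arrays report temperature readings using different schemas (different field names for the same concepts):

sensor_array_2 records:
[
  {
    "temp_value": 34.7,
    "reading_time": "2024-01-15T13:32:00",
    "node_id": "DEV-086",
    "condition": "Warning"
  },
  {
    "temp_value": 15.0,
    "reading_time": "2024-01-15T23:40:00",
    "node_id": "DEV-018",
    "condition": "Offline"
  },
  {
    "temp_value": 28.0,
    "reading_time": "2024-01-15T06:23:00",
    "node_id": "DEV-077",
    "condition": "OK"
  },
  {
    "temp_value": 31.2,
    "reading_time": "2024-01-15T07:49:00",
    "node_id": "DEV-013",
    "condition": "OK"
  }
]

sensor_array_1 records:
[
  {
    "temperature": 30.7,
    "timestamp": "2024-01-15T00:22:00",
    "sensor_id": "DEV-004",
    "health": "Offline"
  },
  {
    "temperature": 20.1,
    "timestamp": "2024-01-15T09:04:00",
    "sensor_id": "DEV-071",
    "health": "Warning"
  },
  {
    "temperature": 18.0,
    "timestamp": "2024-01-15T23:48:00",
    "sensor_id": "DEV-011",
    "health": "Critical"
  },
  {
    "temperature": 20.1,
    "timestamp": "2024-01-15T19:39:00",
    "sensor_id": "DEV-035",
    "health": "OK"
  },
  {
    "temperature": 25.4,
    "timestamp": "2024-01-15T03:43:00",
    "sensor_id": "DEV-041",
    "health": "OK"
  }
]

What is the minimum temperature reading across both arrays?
15.0

Schema mapping: "temp_value" (sensor_array_2) = "temperature" (sensor_array_1) = temperature reading

Minimum in sensor_array_2: 15.0
Minimum in sensor_array_1: 18.0

Overall minimum: min(15.0, 18.0) = 15.0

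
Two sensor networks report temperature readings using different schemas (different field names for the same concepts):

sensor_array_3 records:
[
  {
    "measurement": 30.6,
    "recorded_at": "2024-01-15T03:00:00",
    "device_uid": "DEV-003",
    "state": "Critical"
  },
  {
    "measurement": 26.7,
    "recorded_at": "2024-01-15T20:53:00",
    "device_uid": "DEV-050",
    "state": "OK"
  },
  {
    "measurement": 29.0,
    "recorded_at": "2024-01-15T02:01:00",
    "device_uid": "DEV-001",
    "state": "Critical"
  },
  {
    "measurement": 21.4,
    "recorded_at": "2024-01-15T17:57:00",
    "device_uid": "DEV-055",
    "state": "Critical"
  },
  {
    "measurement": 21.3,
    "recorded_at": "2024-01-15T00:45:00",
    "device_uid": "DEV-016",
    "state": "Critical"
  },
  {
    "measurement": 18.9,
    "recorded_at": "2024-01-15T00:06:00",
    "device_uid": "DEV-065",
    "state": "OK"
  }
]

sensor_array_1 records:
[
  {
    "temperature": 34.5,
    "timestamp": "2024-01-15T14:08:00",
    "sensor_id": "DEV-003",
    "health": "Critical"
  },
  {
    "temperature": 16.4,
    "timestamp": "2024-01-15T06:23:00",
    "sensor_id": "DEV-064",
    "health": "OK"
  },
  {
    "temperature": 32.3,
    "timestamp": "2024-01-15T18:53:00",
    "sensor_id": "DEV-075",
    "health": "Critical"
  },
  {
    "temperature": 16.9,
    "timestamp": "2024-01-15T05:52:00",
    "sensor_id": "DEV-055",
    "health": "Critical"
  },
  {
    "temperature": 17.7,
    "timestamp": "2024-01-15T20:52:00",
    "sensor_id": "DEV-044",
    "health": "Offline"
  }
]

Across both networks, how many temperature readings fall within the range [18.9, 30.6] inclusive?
6

Schema mapping: "measurement" (sensor_array_3) = "temperature" (sensor_array_1) = temperature

Readings in [18.9, 30.6] from sensor_array_3: 6
Readings in [18.9, 30.6] from sensor_array_1: 0

Total count: 6 + 0 = 6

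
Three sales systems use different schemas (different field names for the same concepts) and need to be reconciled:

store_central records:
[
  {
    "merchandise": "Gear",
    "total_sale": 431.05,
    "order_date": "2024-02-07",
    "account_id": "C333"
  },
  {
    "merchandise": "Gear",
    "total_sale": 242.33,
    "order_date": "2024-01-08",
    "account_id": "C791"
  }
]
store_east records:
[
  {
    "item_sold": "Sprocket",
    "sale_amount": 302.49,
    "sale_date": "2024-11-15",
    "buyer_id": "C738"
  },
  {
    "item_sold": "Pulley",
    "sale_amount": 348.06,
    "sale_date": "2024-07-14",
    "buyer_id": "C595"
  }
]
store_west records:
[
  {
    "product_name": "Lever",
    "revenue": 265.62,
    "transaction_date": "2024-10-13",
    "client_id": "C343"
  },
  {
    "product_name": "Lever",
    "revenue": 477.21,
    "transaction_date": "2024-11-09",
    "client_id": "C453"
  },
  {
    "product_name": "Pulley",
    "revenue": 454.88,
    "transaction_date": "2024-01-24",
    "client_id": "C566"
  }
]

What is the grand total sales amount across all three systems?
2521.64

Schema reconciliation - all amount fields map to sale amount:

store_central (total_sale): 673.38
store_east (sale_amount): 650.55
store_west (revenue): 1197.71

Grand total: 2521.64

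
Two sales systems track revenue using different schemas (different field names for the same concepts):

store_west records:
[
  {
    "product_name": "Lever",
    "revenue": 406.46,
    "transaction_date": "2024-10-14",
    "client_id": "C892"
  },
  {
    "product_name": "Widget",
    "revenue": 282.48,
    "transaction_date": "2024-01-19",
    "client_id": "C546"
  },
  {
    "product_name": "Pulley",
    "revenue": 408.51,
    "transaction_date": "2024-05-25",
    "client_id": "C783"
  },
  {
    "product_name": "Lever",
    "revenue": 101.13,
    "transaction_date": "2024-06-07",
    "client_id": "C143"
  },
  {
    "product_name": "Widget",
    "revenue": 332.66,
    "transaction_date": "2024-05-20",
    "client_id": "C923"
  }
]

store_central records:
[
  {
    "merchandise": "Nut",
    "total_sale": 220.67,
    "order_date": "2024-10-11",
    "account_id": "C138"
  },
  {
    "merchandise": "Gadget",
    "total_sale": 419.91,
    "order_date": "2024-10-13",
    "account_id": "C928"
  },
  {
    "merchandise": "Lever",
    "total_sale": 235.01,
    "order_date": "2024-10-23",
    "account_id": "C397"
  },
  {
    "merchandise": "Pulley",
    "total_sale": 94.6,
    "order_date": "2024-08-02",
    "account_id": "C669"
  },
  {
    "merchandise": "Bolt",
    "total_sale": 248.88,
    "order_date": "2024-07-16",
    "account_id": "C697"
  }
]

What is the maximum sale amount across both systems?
419.91

Reconcile: "revenue" (store_west) = "total_sale" (store_central) = sale amount

Maximum in store_west: 408.51
Maximum in store_central: 419.91

Overall maximum: max(408.51, 419.91) = 419.91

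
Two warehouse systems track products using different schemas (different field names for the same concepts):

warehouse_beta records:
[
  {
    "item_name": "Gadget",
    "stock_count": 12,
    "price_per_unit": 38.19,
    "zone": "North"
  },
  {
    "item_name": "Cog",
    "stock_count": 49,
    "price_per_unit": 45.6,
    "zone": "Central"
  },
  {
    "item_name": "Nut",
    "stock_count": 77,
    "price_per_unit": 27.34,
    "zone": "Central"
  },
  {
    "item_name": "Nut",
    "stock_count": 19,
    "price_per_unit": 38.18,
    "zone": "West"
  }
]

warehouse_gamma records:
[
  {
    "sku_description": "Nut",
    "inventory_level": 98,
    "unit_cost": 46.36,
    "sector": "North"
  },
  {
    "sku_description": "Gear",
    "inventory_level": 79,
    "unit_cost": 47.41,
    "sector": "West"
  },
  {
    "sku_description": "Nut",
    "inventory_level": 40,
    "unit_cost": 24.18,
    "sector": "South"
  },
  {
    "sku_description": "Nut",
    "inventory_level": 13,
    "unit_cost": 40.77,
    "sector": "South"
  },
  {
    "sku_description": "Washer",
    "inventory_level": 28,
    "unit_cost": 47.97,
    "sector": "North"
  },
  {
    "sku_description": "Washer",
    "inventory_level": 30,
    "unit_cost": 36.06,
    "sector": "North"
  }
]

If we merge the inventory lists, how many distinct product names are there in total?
5

Schema mapping: "item_name" (warehouse_beta) = "sku_description" (warehouse_gamma) = product name

Products in warehouse_beta: ['Cog', 'Gadget', 'Nut']
Products in warehouse_gamma: ['Gear', 'Nut', 'Washer']

Union (unique products): ['Cog', 'Gadget', 'Gear', 'Nut', 'Washer']
Count: 5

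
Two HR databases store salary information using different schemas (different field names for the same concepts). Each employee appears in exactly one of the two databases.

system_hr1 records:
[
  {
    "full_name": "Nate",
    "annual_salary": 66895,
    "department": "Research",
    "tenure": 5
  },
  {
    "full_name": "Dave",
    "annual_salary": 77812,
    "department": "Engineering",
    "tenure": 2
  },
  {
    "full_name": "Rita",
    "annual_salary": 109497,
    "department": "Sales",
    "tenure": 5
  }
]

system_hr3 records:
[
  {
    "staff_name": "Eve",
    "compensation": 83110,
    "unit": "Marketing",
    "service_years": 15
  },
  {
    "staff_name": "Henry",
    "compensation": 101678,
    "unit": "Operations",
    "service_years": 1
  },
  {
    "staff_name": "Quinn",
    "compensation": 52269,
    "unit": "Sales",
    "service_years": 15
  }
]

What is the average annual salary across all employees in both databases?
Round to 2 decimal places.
81876.83

Schema mapping: "annual_salary" (system_hr1) = "compensation" (system_hr3) = annual salary

All salaries: [66895, 77812, 109497, 83110, 101678, 52269]
Sum: 491261
Count: 6
Average: 491261 / 6 = 81876.83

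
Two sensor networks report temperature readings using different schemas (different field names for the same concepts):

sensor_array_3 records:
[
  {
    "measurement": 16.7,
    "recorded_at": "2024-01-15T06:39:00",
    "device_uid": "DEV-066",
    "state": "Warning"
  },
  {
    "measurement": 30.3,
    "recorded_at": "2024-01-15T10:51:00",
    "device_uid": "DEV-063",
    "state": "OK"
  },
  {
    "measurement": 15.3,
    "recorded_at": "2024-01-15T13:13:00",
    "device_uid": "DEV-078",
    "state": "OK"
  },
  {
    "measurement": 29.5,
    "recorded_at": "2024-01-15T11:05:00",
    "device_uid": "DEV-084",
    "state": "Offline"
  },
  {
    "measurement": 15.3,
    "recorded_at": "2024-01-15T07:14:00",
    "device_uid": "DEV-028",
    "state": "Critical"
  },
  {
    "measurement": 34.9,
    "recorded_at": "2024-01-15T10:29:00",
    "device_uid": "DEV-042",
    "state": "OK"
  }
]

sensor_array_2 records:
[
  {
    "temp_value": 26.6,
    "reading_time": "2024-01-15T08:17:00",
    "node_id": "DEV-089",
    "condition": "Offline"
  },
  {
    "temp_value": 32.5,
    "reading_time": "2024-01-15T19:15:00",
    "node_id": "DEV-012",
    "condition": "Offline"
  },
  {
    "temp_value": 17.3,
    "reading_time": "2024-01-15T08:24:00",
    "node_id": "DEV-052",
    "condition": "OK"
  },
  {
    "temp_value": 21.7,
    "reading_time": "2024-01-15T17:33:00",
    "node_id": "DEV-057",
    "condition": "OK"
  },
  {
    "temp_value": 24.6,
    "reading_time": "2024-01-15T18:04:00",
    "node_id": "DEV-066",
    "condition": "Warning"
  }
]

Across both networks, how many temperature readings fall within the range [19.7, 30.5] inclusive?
5

Schema mapping: "measurement" (sensor_array_3) = "temp_value" (sensor_array_2) = temperature

Readings in [19.7, 30.5] from sensor_array_3: 2
Readings in [19.7, 30.5] from sensor_array_2: 3

Total count: 2 + 3 = 5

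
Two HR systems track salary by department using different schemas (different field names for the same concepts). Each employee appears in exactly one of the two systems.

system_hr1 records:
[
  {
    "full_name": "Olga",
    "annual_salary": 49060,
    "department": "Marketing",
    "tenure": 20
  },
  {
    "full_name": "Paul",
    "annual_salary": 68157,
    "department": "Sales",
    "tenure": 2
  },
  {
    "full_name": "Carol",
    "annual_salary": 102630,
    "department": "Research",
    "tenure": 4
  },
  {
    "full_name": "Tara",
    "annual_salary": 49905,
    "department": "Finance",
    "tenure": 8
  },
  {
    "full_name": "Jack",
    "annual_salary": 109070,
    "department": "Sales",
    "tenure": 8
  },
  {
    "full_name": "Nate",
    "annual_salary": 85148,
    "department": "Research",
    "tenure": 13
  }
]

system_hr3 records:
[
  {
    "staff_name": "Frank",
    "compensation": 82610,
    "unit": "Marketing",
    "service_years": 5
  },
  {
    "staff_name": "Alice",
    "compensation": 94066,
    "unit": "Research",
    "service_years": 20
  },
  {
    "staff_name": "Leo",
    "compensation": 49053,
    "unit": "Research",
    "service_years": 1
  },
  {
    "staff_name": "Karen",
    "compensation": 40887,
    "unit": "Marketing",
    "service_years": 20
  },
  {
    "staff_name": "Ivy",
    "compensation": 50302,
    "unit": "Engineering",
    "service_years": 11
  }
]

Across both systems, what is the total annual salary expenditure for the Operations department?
0

Schema mappings:
- "department" (system_hr1) = "unit" (system_hr3) = department
- "annual_salary" (system_hr1) = "compensation" (system_hr3) = salary

Operations salaries from system_hr1: 0
Operations salaries from system_hr3: 0

Total: 0 + 0 = 0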